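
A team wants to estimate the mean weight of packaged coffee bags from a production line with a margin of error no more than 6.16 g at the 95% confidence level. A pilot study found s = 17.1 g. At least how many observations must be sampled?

30

For a mean, the margin of error is E = z·σ/√n, so n = (zσ/E)².
At 95% confidence, z = 1.960.
n = (1.960 × 17.1 / 6.16)² = 29.60
Round up: n = 30.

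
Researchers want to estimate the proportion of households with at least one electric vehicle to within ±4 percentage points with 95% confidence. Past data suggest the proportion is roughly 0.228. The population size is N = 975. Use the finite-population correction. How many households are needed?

296

For a proportion with margin E = 0.04 at 95% confidence, z = 1.960.
n = p̂(1−p̂)(z/E)² = 0.228 × 0.772 × (1.960/0.04)² = 422.61 — call this n₀.
Finite-population correction with N = 975: n = n₀ / (1 + (n₀−1)/N) = 422.61 / 1.432 = 295.12
Round up: n = 296.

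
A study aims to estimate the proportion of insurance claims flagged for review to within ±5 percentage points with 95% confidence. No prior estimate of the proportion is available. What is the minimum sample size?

n = 385

For a proportion with margin E = 0.05 at 95% confidence, z = 1.960.
With no prior estimate, use p = 0.5, which maximizes p(1−p) at 0.25.
n = 0.25 × (z/E)² = 0.25 × (1.960/0.05)² = 384.16
Round up: n = 385.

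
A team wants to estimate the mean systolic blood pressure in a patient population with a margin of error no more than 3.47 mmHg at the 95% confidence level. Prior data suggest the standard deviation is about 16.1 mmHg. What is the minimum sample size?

83

For a mean, the margin of error is E = z·σ/√n, so n = (zσ/E)².
At 95% confidence, z = 1.960.
n = (1.960 × 16.1 / 3.47)² = 82.70
Round up: n = 83.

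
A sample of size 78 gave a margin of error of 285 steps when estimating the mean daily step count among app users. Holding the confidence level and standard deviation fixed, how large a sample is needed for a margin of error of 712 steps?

Margin of error scales as 1/√n, so n₂ = n₁·(E₁/E₂)².
n₂ = 78 × (285/712)² = 78 × 0.1602 = 12.50
Round up: n₂ = 13.

13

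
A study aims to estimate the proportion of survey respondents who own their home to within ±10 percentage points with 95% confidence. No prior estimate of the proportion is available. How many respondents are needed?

97

For a proportion with margin E = 0.1 at 95% confidence, z = 1.960.
With no prior estimate, use p = 0.5, which maximizes p(1−p) at 0.25.
n = 0.25 × (z/E)² = 0.25 × (1.960/0.1)² = 96.04
Round up: n = 97.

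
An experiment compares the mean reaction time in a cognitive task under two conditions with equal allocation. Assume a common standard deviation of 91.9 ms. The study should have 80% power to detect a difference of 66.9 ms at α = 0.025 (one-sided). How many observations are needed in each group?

For two equal groups, n per group = 2·((z_α + z_β)·σ/δ)².
z_α = 1.960; z_β = 0.842 (power 80%).
n = 2 × (2.802 × 91.9 / 66.9)² = 2 × 14.82 = 29.64
Round up: n = 30 per group.

30 per group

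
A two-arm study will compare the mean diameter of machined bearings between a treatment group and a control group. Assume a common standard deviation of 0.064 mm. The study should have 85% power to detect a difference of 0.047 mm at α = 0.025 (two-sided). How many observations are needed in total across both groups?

For two equal groups, n per group = 2·((z_{α/2} + z_β)·σ/δ)².
z_{α/2} = 2.241; z_β = 1.036 (power 85%).
n = 2 × (3.277 × 0.064 / 0.047)² = 2 × 19.91 = 39.82
Round up: n = 40 per group.
Total across both groups: 2 × 40 = 80.

80 total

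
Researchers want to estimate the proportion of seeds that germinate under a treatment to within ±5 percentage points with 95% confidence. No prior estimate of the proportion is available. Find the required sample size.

n = 385

For a proportion with margin E = 0.05 at 95% confidence, z = 1.960.
With no prior estimate, use p = 0.5, which maximizes p(1−p) at 0.25.
n = 0.25 × (z/E)² = 0.25 × (1.960/0.05)² = 384.16
Round up: n = 385.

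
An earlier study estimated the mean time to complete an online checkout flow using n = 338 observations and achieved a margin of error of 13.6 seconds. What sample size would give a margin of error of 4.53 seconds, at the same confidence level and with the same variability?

Margin of error scales as 1/√n, so n₂ = n₁·(E₁/E₂)².
n₂ = 338 × (13.6/4.53)² = 338 × 9.013 = 3046.39
Round up: n₂ = 3047.

3047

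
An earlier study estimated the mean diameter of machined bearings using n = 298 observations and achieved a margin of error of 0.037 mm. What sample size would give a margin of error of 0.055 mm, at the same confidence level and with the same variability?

Margin of error scales as 1/√n, so n₂ = n₁·(E₁/E₂)².
n₂ = 298 × (0.037/0.055)² = 298 × 0.4526 = 134.87
Round up: n₂ = 135.

135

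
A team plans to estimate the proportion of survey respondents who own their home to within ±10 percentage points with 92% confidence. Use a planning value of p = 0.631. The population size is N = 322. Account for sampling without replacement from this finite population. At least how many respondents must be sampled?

59

For a proportion with margin E = 0.1 at 92% confidence, z = 1.751.
n = p̂(1−p̂)(z/E)² = 0.631 × 0.369 × (1.751/0.1)² = 71.39 — call this n₀.
Finite-population correction with N = 322: n = n₀ / (1 + (n₀−1)/N) = 71.39 / 1.219 = 58.56
Round up: n = 59.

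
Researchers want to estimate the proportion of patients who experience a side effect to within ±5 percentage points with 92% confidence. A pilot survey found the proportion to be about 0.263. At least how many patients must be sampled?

238

For a proportion with margin E = 0.05 at 92% confidence, z = 1.751.
n = p̂(1−p̂)(z/E)² = 0.263 × 0.737 × (1.751/0.05)² = 237.71
Round up: n = 238.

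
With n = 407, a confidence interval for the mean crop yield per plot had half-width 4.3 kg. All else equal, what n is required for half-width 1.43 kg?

Margin of error scales as 1/√n, so n₂ = n₁·(E₁/E₂)².
n₂ = 407 × (4.3/1.43)² = 407 × 9.042 = 3680.09
Round up: n₂ = 3681.

n = 3681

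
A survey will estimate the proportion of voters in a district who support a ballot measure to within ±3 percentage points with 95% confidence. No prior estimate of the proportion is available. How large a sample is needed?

1068

For a proportion with margin E = 0.03 at 95% confidence, z = 1.960.
With no prior estimate, use p = 0.5, which maximizes p(1−p) at 0.25.
n = 0.25 × (z/E)² = 0.25 × (1.960/0.03)² = 1067.11
Round up: n = 1068.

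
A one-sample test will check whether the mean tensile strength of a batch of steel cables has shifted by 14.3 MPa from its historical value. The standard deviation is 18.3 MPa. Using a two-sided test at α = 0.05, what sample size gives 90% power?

For a one-sample z-test, n = ((z_{α/2} + z_β)·σ/δ)².
z_{α/2} = 1.960 (two-sided α = 0.05); z_β = 1.282 (power 90% → β = 0.1).
n = (3.242 × 18.3 / 14.3)² = 17.21
Round up: n = 18.

18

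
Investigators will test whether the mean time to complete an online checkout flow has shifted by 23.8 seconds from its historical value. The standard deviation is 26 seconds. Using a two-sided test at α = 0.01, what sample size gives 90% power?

For a one-sample z-test, n = ((z_{α/2} + z_β)·σ/δ)².
z_{α/2} = 2.576 (two-sided α = 0.01); z_β = 1.282 (power 90% → β = 0.1).
n = (3.858 × 26 / 23.8)² = 17.76
Round up: n = 18.

18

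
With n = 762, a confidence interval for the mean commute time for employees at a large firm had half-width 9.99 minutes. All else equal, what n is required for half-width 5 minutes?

n = 3042

Margin of error scales as 1/√n, so n₂ = n₁·(E₁/E₂)².
n₂ = 762 × (9.99/5)² = 762 × 3.992 = 3041.90
Round up: n₂ = 3042.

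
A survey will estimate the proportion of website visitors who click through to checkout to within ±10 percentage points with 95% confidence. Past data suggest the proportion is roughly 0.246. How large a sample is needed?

For a proportion with margin E = 0.1 at 95% confidence, z = 1.960.
n = p̂(1−p̂)(z/E)² = 0.246 × 0.754 × (1.960/0.1)² = 71.26
Round up: n = 72.

n = 72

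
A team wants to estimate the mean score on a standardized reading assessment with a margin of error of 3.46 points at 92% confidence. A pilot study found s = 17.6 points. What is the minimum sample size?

80

For a mean, the margin of error is E = z·σ/√n, so n = (zσ/E)².
At 92% confidence, z = 1.751.
n = (1.751 × 17.6 / 3.46)² = 79.33
Round up: n = 80.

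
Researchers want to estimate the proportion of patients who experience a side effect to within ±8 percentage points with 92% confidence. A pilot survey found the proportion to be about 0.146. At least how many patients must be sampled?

For a proportion with margin E = 0.08 at 92% confidence, z = 1.751.
n = p̂(1−p̂)(z/E)² = 0.146 × 0.854 × (1.751/0.08)² = 59.73
Round up: n = 60.

60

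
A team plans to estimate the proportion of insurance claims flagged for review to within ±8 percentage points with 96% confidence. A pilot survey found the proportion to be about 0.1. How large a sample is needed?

For a proportion with margin E = 0.08 at 96% confidence, z = 2.054.
n = p̂(1−p̂)(z/E)² = 0.1 × 0.9 × (2.054/0.08)² = 59.33
Round up: n = 60.

60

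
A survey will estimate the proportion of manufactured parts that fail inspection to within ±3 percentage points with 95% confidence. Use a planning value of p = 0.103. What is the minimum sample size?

395

For a proportion with margin E = 0.03 at 95% confidence, z = 1.960.
n = p̂(1−p̂)(z/E)² = 0.103 × 0.897 × (1.960/0.03)² = 394.37
Round up: n = 395.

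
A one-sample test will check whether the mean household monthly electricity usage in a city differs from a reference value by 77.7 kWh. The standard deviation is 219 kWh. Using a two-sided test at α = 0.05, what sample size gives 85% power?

72

For a one-sample z-test, n = ((z_{α/2} + z_β)·σ/δ)².
z_{α/2} = 1.960 (two-sided α = 0.05); z_β = 1.036 (power 85% → β = 0.15).
n = (2.996 × 219 / 77.7)² = 71.31
Round up: n = 72.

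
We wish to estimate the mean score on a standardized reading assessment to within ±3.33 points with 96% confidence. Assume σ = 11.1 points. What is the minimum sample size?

For a mean, the margin of error is E = z·σ/√n, so n = (zσ/E)².
At 96% confidence, z = 2.054.
n = (2.054 × 11.1 / 3.33)² = 46.88
Round up: n = 47.

47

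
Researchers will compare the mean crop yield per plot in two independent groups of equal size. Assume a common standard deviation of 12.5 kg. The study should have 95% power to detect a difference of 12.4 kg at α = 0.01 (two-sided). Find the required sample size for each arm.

For two equal groups, n per group = 2·((z_{α/2} + z_β)·σ/δ)².
z_{α/2} = 2.576; z_β = 1.645 (power 95%).
n = 2 × (4.221 × 12.5 / 12.4)² = 2 × 18.11 = 36.22
Round up: n = 37 per group.

37 per group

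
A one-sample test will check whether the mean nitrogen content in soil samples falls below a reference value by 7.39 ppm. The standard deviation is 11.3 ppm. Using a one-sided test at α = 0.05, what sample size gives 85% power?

17

For a one-sample z-test, n = ((z_α + z_β)·σ/δ)².
z_α = 1.645 (one-sided α = 0.05); z_β = 1.036 (power 85% → β = 0.15).
n = (2.681 × 11.3 / 7.39)² = 16.81
Round up: n = 17.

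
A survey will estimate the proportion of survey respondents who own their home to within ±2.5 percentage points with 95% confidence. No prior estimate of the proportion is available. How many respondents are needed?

n = 1537

For a proportion with margin E = 0.025 at 95% confidence, z = 1.960.
With no prior estimate, use p = 0.5, which maximizes p(1−p) at 0.25.
n = 0.25 × (z/E)² = 0.25 × (1.960/0.025)² = 1536.64
Round up: n = 1537.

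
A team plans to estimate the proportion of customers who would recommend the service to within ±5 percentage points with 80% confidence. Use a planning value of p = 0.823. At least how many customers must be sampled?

96

For a proportion with margin E = 0.05 at 80% confidence, z = 1.282.
n = p̂(1−p̂)(z/E)² = 0.823 × 0.177 × (1.282/0.05)² = 95.77
Round up: n = 96.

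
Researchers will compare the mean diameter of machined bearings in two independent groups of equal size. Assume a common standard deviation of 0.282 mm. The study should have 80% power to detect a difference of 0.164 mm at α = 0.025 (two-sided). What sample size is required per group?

For two equal groups, n per group = 2·((z_{α/2} + z_β)·σ/δ)².
z_{α/2} = 2.241; z_β = 0.842 (power 80%).
n = 2 × (3.083 × 0.282 / 0.164)² = 2 × 28.10 = 56.20
Round up: n = 57 per group.

57 per group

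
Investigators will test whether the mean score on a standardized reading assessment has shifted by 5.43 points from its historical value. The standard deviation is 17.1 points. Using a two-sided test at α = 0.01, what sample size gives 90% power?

For a one-sample z-test, n = ((z_{α/2} + z_β)·σ/δ)².
z_{α/2} = 2.576 (two-sided α = 0.01); z_β = 1.282 (power 90% → β = 0.1).
n = (3.858 × 17.1 / 5.43)² = 147.61
Round up: n = 148.

148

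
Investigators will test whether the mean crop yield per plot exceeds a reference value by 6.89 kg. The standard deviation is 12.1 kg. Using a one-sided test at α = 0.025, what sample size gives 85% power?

For a one-sample z-test, n = ((z_α + z_β)·σ/δ)².
z_α = 1.960 (one-sided α = 0.025); z_β = 1.036 (power 85% → β = 0.15).
n = (2.996 × 12.1 / 6.89)² = 27.68
Round up: n = 28.

n = 28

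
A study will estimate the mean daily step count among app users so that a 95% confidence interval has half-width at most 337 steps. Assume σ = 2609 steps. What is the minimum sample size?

For a mean, the margin of error is E = z·σ/√n, so n = (zσ/E)².
At 95% confidence, z = 1.960.
n = (1.960 × 2609 / 337)² = 230.25
Round up: n = 231.

n = 231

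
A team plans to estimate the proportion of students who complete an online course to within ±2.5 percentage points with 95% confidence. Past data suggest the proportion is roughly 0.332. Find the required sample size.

1364

For a proportion with margin E = 0.025 at 95% confidence, z = 1.960.
n = p̂(1−p̂)(z/E)² = 0.332 × 0.668 × (1.960/0.025)² = 1363.16
Round up: n = 1364.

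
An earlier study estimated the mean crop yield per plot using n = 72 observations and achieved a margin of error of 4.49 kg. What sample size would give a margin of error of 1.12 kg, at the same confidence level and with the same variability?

Margin of error scales as 1/√n, so n₂ = n₁·(E₁/E₂)².
n₂ = 72 × (4.49/1.12)² = 72 × 16.07 = 1157.04
Round up: n₂ = 1158.

n = 1158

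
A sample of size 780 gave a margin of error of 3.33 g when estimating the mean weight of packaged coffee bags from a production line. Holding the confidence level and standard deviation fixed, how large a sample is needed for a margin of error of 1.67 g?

Margin of error scales as 1/√n, so n₂ = n₁·(E₁/E₂)².
n₂ = 780 × (3.33/1.67)² = 780 × 3.976 = 3101.28
Round up: n₂ = 3102.

3102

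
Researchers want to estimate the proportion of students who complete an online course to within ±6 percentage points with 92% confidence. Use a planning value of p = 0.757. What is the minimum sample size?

For a proportion with margin E = 0.06 at 92% confidence, z = 1.751.
n = p̂(1−p̂)(z/E)² = 0.757 × 0.243 × (1.751/0.06)² = 156.66
Round up: n = 157.

157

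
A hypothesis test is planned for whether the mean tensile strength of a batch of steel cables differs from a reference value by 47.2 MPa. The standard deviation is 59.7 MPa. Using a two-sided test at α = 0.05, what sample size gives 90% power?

17

For a one-sample z-test, n = ((z_{α/2} + z_β)·σ/δ)².
z_{α/2} = 1.960 (two-sided α = 0.05); z_β = 1.282 (power 90% → β = 0.1).
n = (3.242 × 59.7 / 47.2)² = 16.81
Round up: n = 17.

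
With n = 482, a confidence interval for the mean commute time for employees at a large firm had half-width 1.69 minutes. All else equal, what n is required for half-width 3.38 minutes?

121

Margin of error scales as 1/√n, so n₂ = n₁·(E₁/E₂)².
n₂ = 482 × (1.69/3.38)² = 482 × 0.25 = 120.50
Round up: n₂ = 121.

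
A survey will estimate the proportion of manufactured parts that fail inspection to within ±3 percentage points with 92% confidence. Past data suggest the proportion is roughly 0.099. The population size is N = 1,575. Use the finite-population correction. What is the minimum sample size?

255

For a proportion with margin E = 0.03 at 92% confidence, z = 1.751.
n = p̂(1−p̂)(z/E)² = 0.099 × 0.901 × (1.751/0.03)² = 303.87 — call this n₀.
Finite-population correction with N = 1,575: n = n₀ / (1 + (n₀−1)/N) = 303.87 / 1.192 = 254.92
Round up: n = 255.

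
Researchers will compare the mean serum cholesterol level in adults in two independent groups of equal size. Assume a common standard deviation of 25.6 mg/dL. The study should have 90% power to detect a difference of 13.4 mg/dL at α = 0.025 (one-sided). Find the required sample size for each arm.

77 per group

For two equal groups, n per group = 2·((z_α + z_β)·σ/δ)².
z_α = 1.960; z_β = 1.282 (power 90%).
n = 2 × (3.242 × 25.6 / 13.4)² = 2 × 38.36 = 76.72
Round up: n = 77 per group.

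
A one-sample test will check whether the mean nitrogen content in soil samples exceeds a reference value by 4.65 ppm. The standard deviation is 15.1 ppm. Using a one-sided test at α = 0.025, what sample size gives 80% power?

For a one-sample z-test, n = ((z_α + z_β)·σ/δ)².
z_α = 1.960 (one-sided α = 0.025); z_β = 0.842 (power 80% → β = 0.2).
n = (2.802 × 15.1 / 4.65)² = 82.79
Round up: n = 83.

n = 83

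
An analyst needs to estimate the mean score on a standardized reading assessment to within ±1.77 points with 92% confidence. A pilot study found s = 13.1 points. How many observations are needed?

For a mean, the margin of error is E = z·σ/√n, so n = (zσ/E)².
At 92% confidence, z = 1.751.
n = (1.751 × 13.1 / 1.77)² = 167.95
Round up: n = 168.

n = 168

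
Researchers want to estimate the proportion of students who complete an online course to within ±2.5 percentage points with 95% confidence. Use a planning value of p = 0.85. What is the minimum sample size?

For a proportion with margin E = 0.025 at 95% confidence, z = 1.960.
n = p̂(1−p̂)(z/E)² = 0.85 × 0.15 × (1.960/0.025)² = 783.69
Round up: n = 784.

784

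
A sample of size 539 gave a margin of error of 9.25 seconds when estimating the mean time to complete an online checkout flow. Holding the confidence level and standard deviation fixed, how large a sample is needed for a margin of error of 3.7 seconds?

Margin of error scales as 1/√n, so n₂ = n₁·(E₁/E₂)².
n₂ = 539 × (9.25/3.7)² = 539 × 6.25 = 3368.75
Round up: n₂ = 3369.

3369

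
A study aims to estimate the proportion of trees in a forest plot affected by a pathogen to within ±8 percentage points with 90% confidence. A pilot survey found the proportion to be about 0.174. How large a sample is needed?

For a proportion with margin E = 0.08 at 90% confidence, z = 1.645.
n = p̂(1−p̂)(z/E)² = 0.174 × 0.826 × (1.645/0.08)² = 60.77
Round up: n = 61.

n = 61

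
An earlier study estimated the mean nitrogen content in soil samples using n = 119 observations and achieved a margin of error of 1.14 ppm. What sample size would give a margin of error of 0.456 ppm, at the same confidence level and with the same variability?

Margin of error scales as 1/√n, so n₂ = n₁·(E₁/E₂)².
n₂ = 119 × (1.14/0.456)² = 119 × 6.25 = 743.75
Round up: n₂ = 744.

744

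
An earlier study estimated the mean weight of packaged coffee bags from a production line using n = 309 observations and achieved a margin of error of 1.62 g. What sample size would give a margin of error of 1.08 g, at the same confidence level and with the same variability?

Margin of error scales as 1/√n, so n₂ = n₁·(E₁/E₂)².
n₂ = 309 × (1.62/1.08)² = 309 × 2.25 = 695.25
Round up: n₂ = 696.

696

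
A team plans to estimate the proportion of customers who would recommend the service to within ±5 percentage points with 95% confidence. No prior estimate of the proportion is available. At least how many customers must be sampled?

385

For a proportion with margin E = 0.05 at 95% confidence, z = 1.960.
With no prior estimate, use p = 0.5, which maximizes p(1−p) at 0.25.
n = 0.25 × (z/E)² = 0.25 × (1.960/0.05)² = 384.16
Round up: n = 385.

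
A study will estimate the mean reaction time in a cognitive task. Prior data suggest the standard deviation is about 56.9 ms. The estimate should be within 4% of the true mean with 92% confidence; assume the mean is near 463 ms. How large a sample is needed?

n = 29

For a mean, the margin of error is E = z·σ/√n, so n = (zσ/E)².
At 92% confidence, z = 1.751.
E = 4% of 463 = 18.52 ms.
n = (1.751 × 56.9 / 18.52)² = 28.94
Round up: n = 29.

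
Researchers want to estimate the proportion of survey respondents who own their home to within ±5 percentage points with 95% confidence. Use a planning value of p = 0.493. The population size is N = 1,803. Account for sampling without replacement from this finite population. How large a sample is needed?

317

For a proportion with margin E = 0.05 at 95% confidence, z = 1.960.
n = p̂(1−p̂)(z/E)² = 0.493 × 0.507 × (1.960/0.05)² = 384.08 — call this n₀.
Finite-population correction with N = 1,803: n = n₀ / (1 + (n₀−1)/N) = 384.08 / 1.212 = 316.90
Round up: n = 317.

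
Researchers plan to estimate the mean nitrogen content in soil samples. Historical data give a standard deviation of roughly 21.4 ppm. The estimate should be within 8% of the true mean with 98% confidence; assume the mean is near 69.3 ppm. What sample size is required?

For a mean, the margin of error is E = z·σ/√n, so n = (zσ/E)².
At 98% confidence, z = 2.326.
E = 8% of 69.3 = 5.544 ppm.
n = (2.326 × 21.4 / 5.544)² = 80.61
Round up: n = 81.

81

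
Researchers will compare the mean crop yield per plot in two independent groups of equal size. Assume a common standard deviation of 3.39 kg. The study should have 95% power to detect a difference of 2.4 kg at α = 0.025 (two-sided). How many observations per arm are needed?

For two equal groups, n per group = 2·((z_{α/2} + z_β)·σ/δ)².
z_{α/2} = 2.241; z_β = 1.645 (power 95%).
n = 2 × (3.886 × 3.39 / 2.4)² = 2 × 30.13 = 60.26
Round up: n = 61 per group.

61 per group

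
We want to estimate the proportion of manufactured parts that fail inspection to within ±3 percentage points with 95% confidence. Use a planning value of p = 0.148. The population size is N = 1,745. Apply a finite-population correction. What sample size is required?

For a proportion with margin E = 0.03 at 95% confidence, z = 1.960.
n = p̂(1−p̂)(z/E)² = 0.148 × 0.852 × (1.960/0.03)² = 538.23 — call this n₀.
Finite-population correction with N = 1,745: n = n₀ / (1 + (n₀−1)/N) = 538.23 / 1.308 = 411.49
Round up: n = 412.

n = 412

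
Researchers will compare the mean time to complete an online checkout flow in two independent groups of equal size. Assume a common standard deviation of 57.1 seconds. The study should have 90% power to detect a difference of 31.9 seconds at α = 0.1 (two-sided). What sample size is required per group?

For two equal groups, n per group = 2·((z_{α/2} + z_β)·σ/δ)².
z_{α/2} = 1.645; z_β = 1.282 (power 90%).
n = 2 × (2.927 × 57.1 / 31.9)² = 2 × 27.45 = 54.90
Round up: n = 55 per group.

55 per group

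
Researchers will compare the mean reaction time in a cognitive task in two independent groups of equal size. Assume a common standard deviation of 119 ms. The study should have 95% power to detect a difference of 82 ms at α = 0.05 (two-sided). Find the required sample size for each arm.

For two equal groups, n per group = 2·((z_{α/2} + z_β)·σ/δ)².
z_{α/2} = 1.960; z_β = 1.645 (power 95%).
n = 2 × (3.605 × 119 / 82)² = 2 × 27.37 = 54.74
Round up: n = 55 per group.

55 per group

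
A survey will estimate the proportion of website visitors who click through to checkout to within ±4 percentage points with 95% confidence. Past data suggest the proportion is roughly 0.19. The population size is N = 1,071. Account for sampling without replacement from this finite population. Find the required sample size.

n = 275

For a proportion with margin E = 0.04 at 95% confidence, z = 1.960.
n = p̂(1−p̂)(z/E)² = 0.19 × 0.81 × (1.960/0.04)² = 369.51 — call this n₀.
Finite-population correction with N = 1,071: n = n₀ / (1 + (n₀−1)/N) = 369.51 / 1.344 = 274.93
Round up: n = 275.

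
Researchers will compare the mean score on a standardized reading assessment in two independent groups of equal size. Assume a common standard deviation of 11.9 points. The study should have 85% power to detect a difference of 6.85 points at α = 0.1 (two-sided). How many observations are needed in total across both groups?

88 total

For two equal groups, n per group = 2·((z_{α/2} + z_β)·σ/δ)².
z_{α/2} = 1.645; z_β = 1.036 (power 85%).
n = 2 × (2.681 × 11.9 / 6.85)² = 2 × 21.69 = 43.38
Round up: n = 44 per group.
Total across both groups: 2 × 44 = 88.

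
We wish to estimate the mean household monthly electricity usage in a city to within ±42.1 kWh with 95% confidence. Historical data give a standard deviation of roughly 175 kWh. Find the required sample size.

67

For a mean, the margin of error is E = z·σ/√n, so n = (zσ/E)².
At 95% confidence, z = 1.960.
n = (1.960 × 175 / 42.1)² = 66.38
Round up: n = 67.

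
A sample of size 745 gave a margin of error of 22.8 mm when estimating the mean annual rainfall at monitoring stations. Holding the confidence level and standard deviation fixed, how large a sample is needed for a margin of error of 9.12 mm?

Margin of error scales as 1/√n, so n₂ = n₁·(E₁/E₂)².
n₂ = 745 × (22.8/9.12)² = 745 × 6.25 = 4656.25
Round up: n₂ = 4657.

n = 4657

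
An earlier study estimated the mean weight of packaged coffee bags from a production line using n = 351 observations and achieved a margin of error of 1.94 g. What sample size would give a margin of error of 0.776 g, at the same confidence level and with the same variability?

Margin of error scales as 1/√n, so n₂ = n₁·(E₁/E₂)².
n₂ = 351 × (1.94/0.776)² = 351 × 6.25 = 2193.75
Round up: n₂ = 2194.

n = 2194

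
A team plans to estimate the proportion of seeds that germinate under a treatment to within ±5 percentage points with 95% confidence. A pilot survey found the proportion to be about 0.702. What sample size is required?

322

For a proportion with margin E = 0.05 at 95% confidence, z = 1.960.
n = p̂(1−p̂)(z/E)² = 0.702 × 0.298 × (1.960/0.05)² = 321.46
Round up: n = 322.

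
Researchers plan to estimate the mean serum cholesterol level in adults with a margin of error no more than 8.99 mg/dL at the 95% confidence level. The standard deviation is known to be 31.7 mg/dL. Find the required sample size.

For a mean, the margin of error is E = z·σ/√n, so n = (zσ/E)².
At 95% confidence, z = 1.960.
n = (1.960 × 31.7 / 8.99)² = 47.77
Round up: n = 48.

n = 48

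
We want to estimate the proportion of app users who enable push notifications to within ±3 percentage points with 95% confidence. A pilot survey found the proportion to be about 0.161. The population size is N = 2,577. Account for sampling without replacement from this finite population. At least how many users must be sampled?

472

For a proportion with margin E = 0.03 at 95% confidence, z = 1.960.
n = p̂(1−p̂)(z/E)² = 0.161 × 0.839 × (1.960/0.03)² = 576.58 — call this n₀.
Finite-population correction with N = 2,577: n = n₀ / (1 + (n₀−1)/N) = 576.58 / 1.223 = 471.45
Round up: n = 472.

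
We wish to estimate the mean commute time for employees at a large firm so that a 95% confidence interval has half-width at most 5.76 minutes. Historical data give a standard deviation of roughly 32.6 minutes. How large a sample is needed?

124

For a mean, the margin of error is E = z·σ/√n, so n = (zσ/E)².
At 95% confidence, z = 1.960.
n = (1.960 × 32.6 / 5.76)² = 123.06
Round up: n = 124.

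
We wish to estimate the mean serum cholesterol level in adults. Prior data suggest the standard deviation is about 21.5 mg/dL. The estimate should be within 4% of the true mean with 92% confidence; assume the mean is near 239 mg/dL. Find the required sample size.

n = 16

For a mean, the margin of error is E = z·σ/√n, so n = (zσ/E)².
At 92% confidence, z = 1.751.
E = 4% of 239 = 9.56 mg/dL.
n = (1.751 × 21.5 / 9.56)² = 15.51
Round up: n = 16.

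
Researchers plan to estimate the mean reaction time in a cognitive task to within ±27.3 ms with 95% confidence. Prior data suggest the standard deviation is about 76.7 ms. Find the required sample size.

For a mean, the margin of error is E = z·σ/√n, so n = (zσ/E)².
At 95% confidence, z = 1.960.
n = (1.960 × 76.7 / 27.3)² = 30.32
Round up: n = 31.

31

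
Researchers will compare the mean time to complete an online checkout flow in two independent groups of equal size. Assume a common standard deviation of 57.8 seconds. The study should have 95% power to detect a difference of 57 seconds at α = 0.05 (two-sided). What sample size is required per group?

27 per group

For two equal groups, n per group = 2·((z_{α/2} + z_β)·σ/δ)².
z_{α/2} = 1.960; z_β = 1.645 (power 95%).
n = 2 × (3.605 × 57.8 / 57)² = 2 × 13.36 = 26.72
Round up: n = 27 per group.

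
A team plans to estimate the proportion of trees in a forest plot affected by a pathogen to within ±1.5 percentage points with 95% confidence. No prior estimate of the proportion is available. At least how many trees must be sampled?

n = 4269

For a proportion with margin E = 0.015 at 95% confidence, z = 1.960.
With no prior estimate, use p = 0.5, which maximizes p(1−p) at 0.25.
n = 0.25 × (z/E)² = 0.25 × (1.960/0.015)² = 4268.44
Round up: n = 4269.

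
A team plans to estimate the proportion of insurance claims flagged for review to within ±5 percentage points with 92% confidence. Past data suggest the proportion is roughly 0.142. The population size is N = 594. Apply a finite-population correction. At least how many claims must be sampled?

For a proportion with margin E = 0.05 at 92% confidence, z = 1.751.
n = p̂(1−p̂)(z/E)² = 0.142 × 0.858 × (1.751/0.05)² = 149.42 — call this n₀.
Finite-population correction with N = 594: n = n₀ / (1 + (n₀−1)/N) = 149.42 / 1.25 = 119.54
Round up: n = 120.

n = 120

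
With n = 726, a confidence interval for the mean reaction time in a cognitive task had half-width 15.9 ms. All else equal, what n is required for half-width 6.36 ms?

Margin of error scales as 1/√n, so n₂ = n₁·(E₁/E₂)².
n₂ = 726 × (15.9/6.36)² = 726 × 6.25 = 4537.50
Round up: n₂ = 4538.

4538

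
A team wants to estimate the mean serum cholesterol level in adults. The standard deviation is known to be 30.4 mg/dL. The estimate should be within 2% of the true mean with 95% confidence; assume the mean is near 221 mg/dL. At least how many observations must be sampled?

For a mean, the margin of error is E = z·σ/√n, so n = (zσ/E)².
At 95% confidence, z = 1.960.
E = 2% of 221 = 4.42 mg/dL.
n = (1.960 × 30.4 / 4.42)² = 181.73
Round up: n = 182.

182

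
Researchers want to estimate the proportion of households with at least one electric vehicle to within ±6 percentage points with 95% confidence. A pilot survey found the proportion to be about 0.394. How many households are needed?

For a proportion with margin E = 0.06 at 95% confidence, z = 1.960.
n = p̂(1−p̂)(z/E)² = 0.394 × 0.606 × (1.960/0.06)² = 254.79
Round up: n = 255.

n = 255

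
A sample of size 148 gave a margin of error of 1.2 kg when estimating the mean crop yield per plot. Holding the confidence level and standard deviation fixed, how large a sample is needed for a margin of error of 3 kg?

24

Margin of error scales as 1/√n, so n₂ = n₁·(E₁/E₂)².
n₂ = 148 × (1.2/3)² = 148 × 0.16 = 23.68
Round up: n₂ = 24.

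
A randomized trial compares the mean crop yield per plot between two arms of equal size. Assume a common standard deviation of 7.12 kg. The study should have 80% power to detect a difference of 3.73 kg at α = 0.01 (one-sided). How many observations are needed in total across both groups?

For two equal groups, n per group = 2·((z_α + z_β)·σ/δ)².
z_α = 2.326; z_β = 0.842 (power 80%).
n = 2 × (3.168 × 7.12 / 3.73)² = 2 × 36.57 = 73.14
Round up: n = 74 per group.
Total across both groups: 2 × 74 = 148.

148 total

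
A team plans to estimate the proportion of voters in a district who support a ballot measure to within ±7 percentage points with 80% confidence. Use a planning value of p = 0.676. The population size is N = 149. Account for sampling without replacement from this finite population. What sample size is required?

n = 50

For a proportion with margin E = 0.07 at 80% confidence, z = 1.282.
n = p̂(1−p̂)(z/E)² = 0.676 × 0.324 × (1.282/0.07)² = 73.46 — call this n₀.
Finite-population correction with N = 149: n = n₀ / (1 + (n₀−1)/N) = 73.46 / 1.486 = 49.43
Round up: n = 50.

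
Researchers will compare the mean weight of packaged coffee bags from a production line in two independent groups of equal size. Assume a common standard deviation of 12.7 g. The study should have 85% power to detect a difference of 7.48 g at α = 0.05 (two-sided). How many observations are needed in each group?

For two equal groups, n per group = 2·((z_{α/2} + z_β)·σ/δ)².
z_{α/2} = 1.960; z_β = 1.036 (power 85%).
n = 2 × (2.996 × 12.7 / 7.48)² = 2 × 25.88 = 51.76
Round up: n = 52 per group.

52 per group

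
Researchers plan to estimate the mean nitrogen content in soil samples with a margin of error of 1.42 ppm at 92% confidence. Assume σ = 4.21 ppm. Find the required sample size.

27

For a mean, the margin of error is E = z·σ/√n, so n = (zσ/E)².
At 92% confidence, z = 1.751.
n = (1.751 × 4.21 / 1.42)² = 26.95
Round up: n = 27.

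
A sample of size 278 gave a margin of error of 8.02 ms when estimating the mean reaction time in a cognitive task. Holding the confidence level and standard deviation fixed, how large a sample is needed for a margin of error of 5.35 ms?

n = 625

Margin of error scales as 1/√n, so n₂ = n₁·(E₁/E₂)².
n₂ = 278 × (8.02/5.35)² = 278 × 2.247 = 624.67
Round up: n₂ = 625.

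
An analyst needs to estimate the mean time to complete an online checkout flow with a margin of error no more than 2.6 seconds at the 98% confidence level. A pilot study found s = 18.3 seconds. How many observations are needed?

For a mean, the margin of error is E = z·σ/√n, so n = (zσ/E)².
At 98% confidence, z = 2.326.
n = (2.326 × 18.3 / 2.6)² = 268.02
Round up: n = 269.

n = 269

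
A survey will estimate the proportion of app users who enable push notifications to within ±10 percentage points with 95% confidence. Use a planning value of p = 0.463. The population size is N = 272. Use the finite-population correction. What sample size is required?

For a proportion with margin E = 0.1 at 95% confidence, z = 1.960.
n = p̂(1−p̂)(z/E)² = 0.463 × 0.537 × (1.960/0.1)² = 95.51 — call this n₀.
Finite-population correction with N = 272: n = n₀ / (1 + (n₀−1)/N) = 95.51 / 1.347 = 70.91
Round up: n = 71.

n = 71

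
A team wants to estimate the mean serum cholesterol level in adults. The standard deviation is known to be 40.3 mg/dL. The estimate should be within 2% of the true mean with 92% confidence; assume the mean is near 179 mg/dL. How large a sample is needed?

For a mean, the margin of error is E = z·σ/√n, so n = (zσ/E)².
At 92% confidence, z = 1.751.
E = 2% of 179 = 3.58 mg/dL.
n = (1.751 × 40.3 / 3.58)² = 388.52
Round up: n = 389.

n = 389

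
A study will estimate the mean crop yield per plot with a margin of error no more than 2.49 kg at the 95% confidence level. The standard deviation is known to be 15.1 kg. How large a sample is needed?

For a mean, the margin of error is E = z·σ/√n, so n = (zσ/E)².
At 95% confidence, z = 1.960.
n = (1.960 × 15.1 / 2.49)² = 141.28
Round up: n = 142.

n = 142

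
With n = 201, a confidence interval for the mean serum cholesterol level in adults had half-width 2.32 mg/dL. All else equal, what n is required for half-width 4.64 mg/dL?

51

Margin of error scales as 1/√n, so n₂ = n₁·(E₁/E₂)².
n₂ = 201 × (2.32/4.64)² = 201 × 0.25 = 50.25
Round up: n₂ = 51.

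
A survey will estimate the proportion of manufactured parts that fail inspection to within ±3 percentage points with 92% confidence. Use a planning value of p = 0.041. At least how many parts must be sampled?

For a proportion with margin E = 0.03 at 92% confidence, z = 1.751.
n = p̂(1−p̂)(z/E)² = 0.041 × 0.959 × (1.751/0.03)² = 133.95
Round up: n = 134.

n = 134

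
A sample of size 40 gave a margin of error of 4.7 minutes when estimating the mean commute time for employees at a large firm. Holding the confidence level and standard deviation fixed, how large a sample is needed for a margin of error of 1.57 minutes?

359

Margin of error scales as 1/√n, so n₂ = n₁·(E₁/E₂)².
n₂ = 40 × (4.7/1.57)² = 40 × 8.962 = 358.48
Round up: n₂ = 359.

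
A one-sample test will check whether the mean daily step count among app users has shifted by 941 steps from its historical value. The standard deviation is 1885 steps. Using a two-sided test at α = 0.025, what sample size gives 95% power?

n = 61

For a one-sample z-test, n = ((z_{α/2} + z_β)·σ/δ)².
z_{α/2} = 2.241 (two-sided α = 0.025); z_β = 1.645 (power 95% → β = 0.05).
n = (3.886 × 1885 / 941)² = 60.60
Round up: n = 61.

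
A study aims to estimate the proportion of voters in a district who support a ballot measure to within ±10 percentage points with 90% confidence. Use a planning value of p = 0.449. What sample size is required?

For a proportion with margin E = 0.1 at 90% confidence, z = 1.645.
n = p̂(1−p̂)(z/E)² = 0.449 × 0.551 × (1.645/0.1)² = 66.95
Round up: n = 67.

n = 67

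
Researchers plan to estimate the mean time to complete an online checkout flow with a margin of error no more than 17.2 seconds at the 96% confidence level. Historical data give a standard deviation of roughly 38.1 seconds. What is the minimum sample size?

For a mean, the margin of error is E = z·σ/√n, so n = (zσ/E)².
At 96% confidence, z = 2.054.
n = (2.054 × 38.1 / 17.2)² = 20.70
Round up: n = 21.

21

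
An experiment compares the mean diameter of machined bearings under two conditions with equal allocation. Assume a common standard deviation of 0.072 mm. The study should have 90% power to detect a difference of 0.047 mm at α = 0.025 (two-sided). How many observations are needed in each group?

59 per group

For two equal groups, n per group = 2·((z_{α/2} + z_β)·σ/δ)².
z_{α/2} = 2.241; z_β = 1.282 (power 90%).
n = 2 × (3.523 × 0.072 / 0.047)² = 2 × 29.13 = 58.26
Round up: n = 59 per group.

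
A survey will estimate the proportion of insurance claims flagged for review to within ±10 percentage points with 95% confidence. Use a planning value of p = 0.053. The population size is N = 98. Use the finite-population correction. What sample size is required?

17

For a proportion with margin E = 0.1 at 95% confidence, z = 1.960.
n = p̂(1−p̂)(z/E)² = 0.053 × 0.947 × (1.960/0.1)² = 19.28 — call this n₀.
Finite-population correction with N = 98: n = n₀ / (1 + (n₀−1)/N) = 19.28 / 1.187 = 16.24
Round up: n = 17.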